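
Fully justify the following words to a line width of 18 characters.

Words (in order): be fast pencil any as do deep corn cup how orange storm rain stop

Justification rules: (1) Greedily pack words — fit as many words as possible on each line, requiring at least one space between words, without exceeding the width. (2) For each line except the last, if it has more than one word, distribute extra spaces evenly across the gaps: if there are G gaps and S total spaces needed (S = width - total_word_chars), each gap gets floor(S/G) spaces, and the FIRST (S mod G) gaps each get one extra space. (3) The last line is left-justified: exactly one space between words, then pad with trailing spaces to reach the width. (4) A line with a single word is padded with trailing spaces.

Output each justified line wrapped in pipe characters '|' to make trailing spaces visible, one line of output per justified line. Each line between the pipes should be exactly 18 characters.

Answer: |be fast pencil any|
|as  do  deep  corn|
|cup   how   orange|
|storm rain stop   |

Derivation:
Line 1: ['be', 'fast', 'pencil', 'any'] (min_width=18, slack=0)
Line 2: ['as', 'do', 'deep', 'corn'] (min_width=15, slack=3)
Line 3: ['cup', 'how', 'orange'] (min_width=14, slack=4)
Line 4: ['storm', 'rain', 'stop'] (min_width=15, slack=3)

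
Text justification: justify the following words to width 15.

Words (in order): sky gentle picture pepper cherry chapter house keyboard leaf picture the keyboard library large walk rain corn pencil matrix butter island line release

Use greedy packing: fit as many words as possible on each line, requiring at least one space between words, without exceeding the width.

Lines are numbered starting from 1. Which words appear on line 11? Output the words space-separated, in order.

Line 1: ['sky', 'gentle'] (min_width=10, slack=5)
Line 2: ['picture', 'pepper'] (min_width=14, slack=1)
Line 3: ['cherry', 'chapter'] (min_width=14, slack=1)
Line 4: ['house', 'keyboard'] (min_width=14, slack=1)
Line 5: ['leaf', 'picture'] (min_width=12, slack=3)
Line 6: ['the', 'keyboard'] (min_width=12, slack=3)
Line 7: ['library', 'large'] (min_width=13, slack=2)
Line 8: ['walk', 'rain', 'corn'] (min_width=14, slack=1)
Line 9: ['pencil', 'matrix'] (min_width=13, slack=2)
Line 10: ['butter', 'island'] (min_width=13, slack=2)
Line 11: ['line', 'release'] (min_width=12, slack=3)

Answer: line release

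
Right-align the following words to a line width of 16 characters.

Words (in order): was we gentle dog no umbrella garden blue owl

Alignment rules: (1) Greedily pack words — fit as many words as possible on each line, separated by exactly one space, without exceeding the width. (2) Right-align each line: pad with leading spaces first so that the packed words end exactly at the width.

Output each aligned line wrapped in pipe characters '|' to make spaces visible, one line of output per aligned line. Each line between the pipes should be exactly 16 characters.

Line 1: ['was', 'we', 'gentle'] (min_width=13, slack=3)
Line 2: ['dog', 'no', 'umbrella'] (min_width=15, slack=1)
Line 3: ['garden', 'blue', 'owl'] (min_width=15, slack=1)

Answer: |   was we gentle|
| dog no umbrella|
| garden blue owl|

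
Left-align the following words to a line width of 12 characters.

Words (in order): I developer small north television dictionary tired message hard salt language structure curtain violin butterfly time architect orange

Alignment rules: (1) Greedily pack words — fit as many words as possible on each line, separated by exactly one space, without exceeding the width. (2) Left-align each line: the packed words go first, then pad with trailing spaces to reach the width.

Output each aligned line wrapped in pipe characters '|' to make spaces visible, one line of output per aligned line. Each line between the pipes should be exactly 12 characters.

Line 1: ['I', 'developer'] (min_width=11, slack=1)
Line 2: ['small', 'north'] (min_width=11, slack=1)
Line 3: ['television'] (min_width=10, slack=2)
Line 4: ['dictionary'] (min_width=10, slack=2)
Line 5: ['tired'] (min_width=5, slack=7)
Line 6: ['message', 'hard'] (min_width=12, slack=0)
Line 7: ['salt'] (min_width=4, slack=8)
Line 8: ['language'] (min_width=8, slack=4)
Line 9: ['structure'] (min_width=9, slack=3)
Line 10: ['curtain'] (min_width=7, slack=5)
Line 11: ['violin'] (min_width=6, slack=6)
Line 12: ['butterfly'] (min_width=9, slack=3)
Line 13: ['time'] (min_width=4, slack=8)
Line 14: ['architect'] (min_width=9, slack=3)
Line 15: ['orange'] (min_width=6, slack=6)

Answer: |I developer |
|small north |
|television  |
|dictionary  |
|tired       |
|message hard|
|salt        |
|language    |
|structure   |
|curtain     |
|violin      |
|butterfly   |
|time        |
|architect   |
|orange      |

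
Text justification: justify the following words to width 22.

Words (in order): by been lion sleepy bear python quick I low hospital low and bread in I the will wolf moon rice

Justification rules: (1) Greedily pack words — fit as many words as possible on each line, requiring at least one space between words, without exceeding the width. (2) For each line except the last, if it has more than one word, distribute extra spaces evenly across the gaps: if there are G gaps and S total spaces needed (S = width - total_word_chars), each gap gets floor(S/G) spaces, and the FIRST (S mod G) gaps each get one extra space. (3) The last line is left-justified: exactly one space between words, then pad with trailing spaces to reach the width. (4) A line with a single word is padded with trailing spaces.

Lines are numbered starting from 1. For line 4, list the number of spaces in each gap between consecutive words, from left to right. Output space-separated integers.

Line 1: ['by', 'been', 'lion', 'sleepy'] (min_width=19, slack=3)
Line 2: ['bear', 'python', 'quick', 'I'] (min_width=19, slack=3)
Line 3: ['low', 'hospital', 'low', 'and'] (min_width=20, slack=2)
Line 4: ['bread', 'in', 'I', 'the', 'will'] (min_width=19, slack=3)
Line 5: ['wolf', 'moon', 'rice'] (min_width=14, slack=8)

Answer: 2 2 2 1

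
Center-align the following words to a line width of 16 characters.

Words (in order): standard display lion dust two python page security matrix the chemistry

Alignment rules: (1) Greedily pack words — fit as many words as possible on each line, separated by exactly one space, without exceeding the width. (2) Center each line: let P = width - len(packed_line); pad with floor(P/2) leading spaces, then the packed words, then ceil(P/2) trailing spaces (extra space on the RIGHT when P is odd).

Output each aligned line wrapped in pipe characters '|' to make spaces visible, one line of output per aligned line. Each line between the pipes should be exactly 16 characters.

Line 1: ['standard', 'display'] (min_width=16, slack=0)
Line 2: ['lion', 'dust', 'two'] (min_width=13, slack=3)
Line 3: ['python', 'page'] (min_width=11, slack=5)
Line 4: ['security', 'matrix'] (min_width=15, slack=1)
Line 5: ['the', 'chemistry'] (min_width=13, slack=3)

Answer: |standard display|
| lion dust two  |
|  python page   |
|security matrix |
| the chemistry  |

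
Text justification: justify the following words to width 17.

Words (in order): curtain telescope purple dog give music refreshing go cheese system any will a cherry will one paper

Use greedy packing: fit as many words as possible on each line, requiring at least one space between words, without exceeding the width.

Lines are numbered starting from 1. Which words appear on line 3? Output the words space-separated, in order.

Answer: music refreshing

Derivation:
Line 1: ['curtain', 'telescope'] (min_width=17, slack=0)
Line 2: ['purple', 'dog', 'give'] (min_width=15, slack=2)
Line 3: ['music', 'refreshing'] (min_width=16, slack=1)
Line 4: ['go', 'cheese', 'system'] (min_width=16, slack=1)
Line 5: ['any', 'will', 'a', 'cherry'] (min_width=17, slack=0)
Line 6: ['will', 'one', 'paper'] (min_width=14, slack=3)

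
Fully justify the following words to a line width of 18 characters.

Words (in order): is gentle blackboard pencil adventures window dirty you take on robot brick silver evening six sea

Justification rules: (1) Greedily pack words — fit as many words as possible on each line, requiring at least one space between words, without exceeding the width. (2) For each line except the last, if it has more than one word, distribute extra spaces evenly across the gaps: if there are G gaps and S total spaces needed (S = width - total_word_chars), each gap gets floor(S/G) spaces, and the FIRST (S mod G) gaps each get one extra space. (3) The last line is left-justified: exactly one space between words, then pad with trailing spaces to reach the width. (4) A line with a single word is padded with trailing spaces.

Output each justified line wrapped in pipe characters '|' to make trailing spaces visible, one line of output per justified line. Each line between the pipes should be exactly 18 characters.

Line 1: ['is', 'gentle'] (min_width=9, slack=9)
Line 2: ['blackboard', 'pencil'] (min_width=17, slack=1)
Line 3: ['adventures', 'window'] (min_width=17, slack=1)
Line 4: ['dirty', 'you', 'take', 'on'] (min_width=17, slack=1)
Line 5: ['robot', 'brick', 'silver'] (min_width=18, slack=0)
Line 6: ['evening', 'six', 'sea'] (min_width=15, slack=3)

Answer: |is          gentle|
|blackboard  pencil|
|adventures  window|
|dirty  you take on|
|robot brick silver|
|evening six sea   |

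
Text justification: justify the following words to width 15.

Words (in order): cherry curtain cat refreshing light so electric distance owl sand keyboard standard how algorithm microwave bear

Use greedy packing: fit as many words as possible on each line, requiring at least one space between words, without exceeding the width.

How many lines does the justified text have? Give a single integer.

Line 1: ['cherry', 'curtain'] (min_width=14, slack=1)
Line 2: ['cat', 'refreshing'] (min_width=14, slack=1)
Line 3: ['light', 'so'] (min_width=8, slack=7)
Line 4: ['electric'] (min_width=8, slack=7)
Line 5: ['distance', 'owl'] (min_width=12, slack=3)
Line 6: ['sand', 'keyboard'] (min_width=13, slack=2)
Line 7: ['standard', 'how'] (min_width=12, slack=3)
Line 8: ['algorithm'] (min_width=9, slack=6)
Line 9: ['microwave', 'bear'] (min_width=14, slack=1)
Total lines: 9

Answer: 9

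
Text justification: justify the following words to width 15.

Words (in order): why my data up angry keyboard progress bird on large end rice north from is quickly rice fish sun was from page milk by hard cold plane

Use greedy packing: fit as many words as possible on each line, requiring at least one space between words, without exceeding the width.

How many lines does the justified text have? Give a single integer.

Line 1: ['why', 'my', 'data', 'up'] (min_width=14, slack=1)
Line 2: ['angry', 'keyboard'] (min_width=14, slack=1)
Line 3: ['progress', 'bird'] (min_width=13, slack=2)
Line 4: ['on', 'large', 'end'] (min_width=12, slack=3)
Line 5: ['rice', 'north', 'from'] (min_width=15, slack=0)
Line 6: ['is', 'quickly', 'rice'] (min_width=15, slack=0)
Line 7: ['fish', 'sun', 'was'] (min_width=12, slack=3)
Line 8: ['from', 'page', 'milk'] (min_width=14, slack=1)
Line 9: ['by', 'hard', 'cold'] (min_width=12, slack=3)
Line 10: ['plane'] (min_width=5, slack=10)
Total lines: 10

Answer: 10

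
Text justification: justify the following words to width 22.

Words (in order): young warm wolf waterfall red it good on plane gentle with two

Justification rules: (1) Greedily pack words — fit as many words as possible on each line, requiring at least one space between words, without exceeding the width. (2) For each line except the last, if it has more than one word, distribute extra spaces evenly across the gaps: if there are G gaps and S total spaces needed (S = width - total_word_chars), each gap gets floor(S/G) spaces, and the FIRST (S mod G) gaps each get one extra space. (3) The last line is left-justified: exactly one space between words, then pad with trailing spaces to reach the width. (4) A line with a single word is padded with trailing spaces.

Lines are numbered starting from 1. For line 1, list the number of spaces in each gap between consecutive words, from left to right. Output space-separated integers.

Line 1: ['young', 'warm', 'wolf'] (min_width=15, slack=7)
Line 2: ['waterfall', 'red', 'it', 'good'] (min_width=21, slack=1)
Line 3: ['on', 'plane', 'gentle', 'with'] (min_width=20, slack=2)
Line 4: ['two'] (min_width=3, slack=19)

Answer: 5 4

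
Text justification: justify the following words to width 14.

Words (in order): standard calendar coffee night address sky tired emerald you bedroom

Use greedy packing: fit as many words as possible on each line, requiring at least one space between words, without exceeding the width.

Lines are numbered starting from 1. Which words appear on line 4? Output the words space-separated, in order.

Line 1: ['standard'] (min_width=8, slack=6)
Line 2: ['calendar'] (min_width=8, slack=6)
Line 3: ['coffee', 'night'] (min_width=12, slack=2)
Line 4: ['address', 'sky'] (min_width=11, slack=3)
Line 5: ['tired', 'emerald'] (min_width=13, slack=1)
Line 6: ['you', 'bedroom'] (min_width=11, slack=3)

Answer: address sky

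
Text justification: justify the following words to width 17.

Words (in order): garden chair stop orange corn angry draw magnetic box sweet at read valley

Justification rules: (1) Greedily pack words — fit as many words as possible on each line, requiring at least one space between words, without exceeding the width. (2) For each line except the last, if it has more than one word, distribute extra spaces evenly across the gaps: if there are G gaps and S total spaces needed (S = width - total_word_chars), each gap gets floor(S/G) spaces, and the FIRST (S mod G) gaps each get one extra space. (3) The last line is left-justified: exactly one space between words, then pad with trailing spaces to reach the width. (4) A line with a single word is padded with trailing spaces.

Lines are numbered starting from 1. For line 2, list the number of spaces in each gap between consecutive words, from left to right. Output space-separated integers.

Line 1: ['garden', 'chair', 'stop'] (min_width=17, slack=0)
Line 2: ['orange', 'corn', 'angry'] (min_width=17, slack=0)
Line 3: ['draw', 'magnetic', 'box'] (min_width=17, slack=0)
Line 4: ['sweet', 'at', 'read'] (min_width=13, slack=4)
Line 5: ['valley'] (min_width=6, slack=11)

Answer: 1 1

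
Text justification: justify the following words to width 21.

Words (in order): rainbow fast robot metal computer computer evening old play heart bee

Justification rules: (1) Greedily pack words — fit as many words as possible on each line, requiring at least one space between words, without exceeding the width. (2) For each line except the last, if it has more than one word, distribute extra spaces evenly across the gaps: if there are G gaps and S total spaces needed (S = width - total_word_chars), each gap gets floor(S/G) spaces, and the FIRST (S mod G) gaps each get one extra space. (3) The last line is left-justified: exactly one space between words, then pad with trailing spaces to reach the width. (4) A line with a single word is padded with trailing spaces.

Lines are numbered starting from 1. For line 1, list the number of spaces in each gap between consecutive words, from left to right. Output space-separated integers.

Line 1: ['rainbow', 'fast', 'robot'] (min_width=18, slack=3)
Line 2: ['metal', 'computer'] (min_width=14, slack=7)
Line 3: ['computer', 'evening', 'old'] (min_width=20, slack=1)
Line 4: ['play', 'heart', 'bee'] (min_width=14, slack=7)

Answer: 3 2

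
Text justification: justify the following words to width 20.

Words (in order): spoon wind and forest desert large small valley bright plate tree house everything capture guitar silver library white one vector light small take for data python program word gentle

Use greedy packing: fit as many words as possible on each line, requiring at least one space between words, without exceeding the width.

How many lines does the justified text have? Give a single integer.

Answer: 10

Derivation:
Line 1: ['spoon', 'wind', 'and'] (min_width=14, slack=6)
Line 2: ['forest', 'desert', 'large'] (min_width=19, slack=1)
Line 3: ['small', 'valley', 'bright'] (min_width=19, slack=1)
Line 4: ['plate', 'tree', 'house'] (min_width=16, slack=4)
Line 5: ['everything', 'capture'] (min_width=18, slack=2)
Line 6: ['guitar', 'silver'] (min_width=13, slack=7)
Line 7: ['library', 'white', 'one'] (min_width=17, slack=3)
Line 8: ['vector', 'light', 'small'] (min_width=18, slack=2)
Line 9: ['take', 'for', 'data', 'python'] (min_width=20, slack=0)
Line 10: ['program', 'word', 'gentle'] (min_width=19, slack=1)
Total lines: 10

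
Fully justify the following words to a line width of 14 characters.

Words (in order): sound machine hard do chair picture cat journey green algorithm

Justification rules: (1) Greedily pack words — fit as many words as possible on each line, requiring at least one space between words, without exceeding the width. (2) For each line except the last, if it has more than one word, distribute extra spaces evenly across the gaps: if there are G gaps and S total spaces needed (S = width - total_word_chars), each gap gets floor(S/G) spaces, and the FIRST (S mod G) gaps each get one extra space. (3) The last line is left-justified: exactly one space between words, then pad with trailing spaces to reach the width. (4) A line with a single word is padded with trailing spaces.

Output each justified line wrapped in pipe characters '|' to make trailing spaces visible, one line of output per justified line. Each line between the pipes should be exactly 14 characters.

Line 1: ['sound', 'machine'] (min_width=13, slack=1)
Line 2: ['hard', 'do', 'chair'] (min_width=13, slack=1)
Line 3: ['picture', 'cat'] (min_width=11, slack=3)
Line 4: ['journey', 'green'] (min_width=13, slack=1)
Line 5: ['algorithm'] (min_width=9, slack=5)

Answer: |sound  machine|
|hard  do chair|
|picture    cat|
|journey  green|
|algorithm     |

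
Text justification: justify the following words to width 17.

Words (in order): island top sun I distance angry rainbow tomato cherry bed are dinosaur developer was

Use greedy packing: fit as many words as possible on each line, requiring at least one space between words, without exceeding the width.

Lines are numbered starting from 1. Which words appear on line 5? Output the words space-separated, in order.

Line 1: ['island', 'top', 'sun', 'I'] (min_width=16, slack=1)
Line 2: ['distance', 'angry'] (min_width=14, slack=3)
Line 3: ['rainbow', 'tomato'] (min_width=14, slack=3)
Line 4: ['cherry', 'bed', 'are'] (min_width=14, slack=3)
Line 5: ['dinosaur'] (min_width=8, slack=9)
Line 6: ['developer', 'was'] (min_width=13, slack=4)

Answer: dinosaur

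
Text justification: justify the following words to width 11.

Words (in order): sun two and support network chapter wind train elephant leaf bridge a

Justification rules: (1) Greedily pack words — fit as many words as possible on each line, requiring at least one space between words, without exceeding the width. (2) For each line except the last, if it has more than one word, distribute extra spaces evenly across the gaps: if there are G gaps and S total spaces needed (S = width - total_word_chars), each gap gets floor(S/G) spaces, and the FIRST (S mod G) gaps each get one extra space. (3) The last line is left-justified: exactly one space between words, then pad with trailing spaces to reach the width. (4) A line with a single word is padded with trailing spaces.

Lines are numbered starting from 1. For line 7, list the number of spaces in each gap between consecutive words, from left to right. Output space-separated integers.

Line 1: ['sun', 'two', 'and'] (min_width=11, slack=0)
Line 2: ['support'] (min_width=7, slack=4)
Line 3: ['network'] (min_width=7, slack=4)
Line 4: ['chapter'] (min_width=7, slack=4)
Line 5: ['wind', 'train'] (min_width=10, slack=1)
Line 6: ['elephant'] (min_width=8, slack=3)
Line 7: ['leaf', 'bridge'] (min_width=11, slack=0)
Line 8: ['a'] (min_width=1, slack=10)

Answer: 1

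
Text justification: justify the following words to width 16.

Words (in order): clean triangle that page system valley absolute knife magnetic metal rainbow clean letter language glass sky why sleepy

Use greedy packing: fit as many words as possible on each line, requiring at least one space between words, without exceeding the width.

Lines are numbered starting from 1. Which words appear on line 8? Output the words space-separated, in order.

Answer: sky why sleepy

Derivation:
Line 1: ['clean', 'triangle'] (min_width=14, slack=2)
Line 2: ['that', 'page', 'system'] (min_width=16, slack=0)
Line 3: ['valley', 'absolute'] (min_width=15, slack=1)
Line 4: ['knife', 'magnetic'] (min_width=14, slack=2)
Line 5: ['metal', 'rainbow'] (min_width=13, slack=3)
Line 6: ['clean', 'letter'] (min_width=12, slack=4)
Line 7: ['language', 'glass'] (min_width=14, slack=2)
Line 8: ['sky', 'why', 'sleepy'] (min_width=14, slack=2)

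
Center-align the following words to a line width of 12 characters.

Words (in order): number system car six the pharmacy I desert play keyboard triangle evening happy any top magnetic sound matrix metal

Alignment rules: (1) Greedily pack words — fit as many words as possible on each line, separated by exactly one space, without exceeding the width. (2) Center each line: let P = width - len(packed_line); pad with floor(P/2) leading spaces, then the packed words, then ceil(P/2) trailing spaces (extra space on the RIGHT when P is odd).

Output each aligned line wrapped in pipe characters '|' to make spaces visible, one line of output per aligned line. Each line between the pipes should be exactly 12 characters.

Answer: |   number   |
| system car |
|  six the   |
| pharmacy I |
|desert play |
|  keyboard  |
|  triangle  |
|  evening   |
| happy any  |
|top magnetic|
|sound matrix|
|   metal    |

Derivation:
Line 1: ['number'] (min_width=6, slack=6)
Line 2: ['system', 'car'] (min_width=10, slack=2)
Line 3: ['six', 'the'] (min_width=7, slack=5)
Line 4: ['pharmacy', 'I'] (min_width=10, slack=2)
Line 5: ['desert', 'play'] (min_width=11, slack=1)
Line 6: ['keyboard'] (min_width=8, slack=4)
Line 7: ['triangle'] (min_width=8, slack=4)
Line 8: ['evening'] (min_width=7, slack=5)
Line 9: ['happy', 'any'] (min_width=9, slack=3)
Line 10: ['top', 'magnetic'] (min_width=12, slack=0)
Line 11: ['sound', 'matrix'] (min_width=12, slack=0)
Line 12: ['metal'] (min_width=5, slack=7)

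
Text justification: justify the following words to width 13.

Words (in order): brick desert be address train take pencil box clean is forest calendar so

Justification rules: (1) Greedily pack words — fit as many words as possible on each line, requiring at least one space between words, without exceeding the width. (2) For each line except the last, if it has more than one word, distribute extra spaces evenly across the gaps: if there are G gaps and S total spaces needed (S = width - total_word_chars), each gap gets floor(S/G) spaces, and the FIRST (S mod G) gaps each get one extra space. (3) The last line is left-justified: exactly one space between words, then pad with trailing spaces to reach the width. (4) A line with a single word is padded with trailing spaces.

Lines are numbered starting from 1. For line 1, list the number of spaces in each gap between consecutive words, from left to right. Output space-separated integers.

Answer: 2

Derivation:
Line 1: ['brick', 'desert'] (min_width=12, slack=1)
Line 2: ['be', 'address'] (min_width=10, slack=3)
Line 3: ['train', 'take'] (min_width=10, slack=3)
Line 4: ['pencil', 'box'] (min_width=10, slack=3)
Line 5: ['clean', 'is'] (min_width=8, slack=5)
Line 6: ['forest'] (min_width=6, slack=7)
Line 7: ['calendar', 'so'] (min_width=11, slack=2)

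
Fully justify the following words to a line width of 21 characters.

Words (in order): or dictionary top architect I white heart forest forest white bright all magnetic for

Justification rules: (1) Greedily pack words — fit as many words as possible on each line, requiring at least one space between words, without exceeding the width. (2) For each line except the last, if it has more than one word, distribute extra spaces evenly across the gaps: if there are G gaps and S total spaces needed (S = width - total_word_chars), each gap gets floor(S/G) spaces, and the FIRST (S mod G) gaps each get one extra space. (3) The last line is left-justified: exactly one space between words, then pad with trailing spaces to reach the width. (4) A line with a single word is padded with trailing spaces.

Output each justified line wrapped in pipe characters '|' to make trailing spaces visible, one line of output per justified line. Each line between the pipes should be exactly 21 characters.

Line 1: ['or', 'dictionary', 'top'] (min_width=17, slack=4)
Line 2: ['architect', 'I', 'white'] (min_width=17, slack=4)
Line 3: ['heart', 'forest', 'forest'] (min_width=19, slack=2)
Line 4: ['white', 'bright', 'all'] (min_width=16, slack=5)
Line 5: ['magnetic', 'for'] (min_width=12, slack=9)

Answer: |or   dictionary   top|
|architect   I   white|
|heart  forest  forest|
|white    bright   all|
|magnetic for         |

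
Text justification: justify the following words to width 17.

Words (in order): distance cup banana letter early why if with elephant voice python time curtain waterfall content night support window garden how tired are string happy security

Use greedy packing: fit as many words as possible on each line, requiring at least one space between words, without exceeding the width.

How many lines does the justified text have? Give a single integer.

Answer: 11

Derivation:
Line 1: ['distance', 'cup'] (min_width=12, slack=5)
Line 2: ['banana', 'letter'] (min_width=13, slack=4)
Line 3: ['early', 'why', 'if', 'with'] (min_width=17, slack=0)
Line 4: ['elephant', 'voice'] (min_width=14, slack=3)
Line 5: ['python', 'time'] (min_width=11, slack=6)
Line 6: ['curtain', 'waterfall'] (min_width=17, slack=0)
Line 7: ['content', 'night'] (min_width=13, slack=4)
Line 8: ['support', 'window'] (min_width=14, slack=3)
Line 9: ['garden', 'how', 'tired'] (min_width=16, slack=1)
Line 10: ['are', 'string', 'happy'] (min_width=16, slack=1)
Line 11: ['security'] (min_width=8, slack=9)
Total lines: 11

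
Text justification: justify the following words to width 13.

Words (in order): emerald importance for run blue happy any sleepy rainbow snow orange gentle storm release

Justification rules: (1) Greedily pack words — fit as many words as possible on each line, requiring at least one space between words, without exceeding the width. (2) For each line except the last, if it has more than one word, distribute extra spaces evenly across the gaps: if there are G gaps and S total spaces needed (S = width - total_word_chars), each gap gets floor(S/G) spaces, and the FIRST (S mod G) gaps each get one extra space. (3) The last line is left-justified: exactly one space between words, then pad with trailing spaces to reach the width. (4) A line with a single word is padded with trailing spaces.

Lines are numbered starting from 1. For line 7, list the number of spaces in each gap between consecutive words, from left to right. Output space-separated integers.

Line 1: ['emerald'] (min_width=7, slack=6)
Line 2: ['importance'] (min_width=10, slack=3)
Line 3: ['for', 'run', 'blue'] (min_width=12, slack=1)
Line 4: ['happy', 'any'] (min_width=9, slack=4)
Line 5: ['sleepy'] (min_width=6, slack=7)
Line 6: ['rainbow', 'snow'] (min_width=12, slack=1)
Line 7: ['orange', 'gentle'] (min_width=13, slack=0)
Line 8: ['storm', 'release'] (min_width=13, slack=0)

Answer: 1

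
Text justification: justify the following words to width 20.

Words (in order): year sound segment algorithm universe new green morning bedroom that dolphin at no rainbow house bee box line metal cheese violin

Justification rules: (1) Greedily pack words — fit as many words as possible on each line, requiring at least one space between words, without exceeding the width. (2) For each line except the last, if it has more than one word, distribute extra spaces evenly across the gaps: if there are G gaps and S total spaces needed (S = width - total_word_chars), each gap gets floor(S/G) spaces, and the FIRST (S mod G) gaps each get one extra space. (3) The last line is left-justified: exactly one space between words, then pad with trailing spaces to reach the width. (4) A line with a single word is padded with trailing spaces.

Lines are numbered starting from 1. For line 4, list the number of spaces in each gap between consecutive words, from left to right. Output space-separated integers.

Line 1: ['year', 'sound', 'segment'] (min_width=18, slack=2)
Line 2: ['algorithm', 'universe'] (min_width=18, slack=2)
Line 3: ['new', 'green', 'morning'] (min_width=17, slack=3)
Line 4: ['bedroom', 'that', 'dolphin'] (min_width=20, slack=0)
Line 5: ['at', 'no', 'rainbow', 'house'] (min_width=19, slack=1)
Line 6: ['bee', 'box', 'line', 'metal'] (min_width=18, slack=2)
Line 7: ['cheese', 'violin'] (min_width=13, slack=7)

Answer: 1 1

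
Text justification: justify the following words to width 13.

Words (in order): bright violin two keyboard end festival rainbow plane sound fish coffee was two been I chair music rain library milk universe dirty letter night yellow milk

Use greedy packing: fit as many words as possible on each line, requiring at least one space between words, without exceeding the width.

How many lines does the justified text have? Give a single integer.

Answer: 13

Derivation:
Line 1: ['bright', 'violin'] (min_width=13, slack=0)
Line 2: ['two', 'keyboard'] (min_width=12, slack=1)
Line 3: ['end', 'festival'] (min_width=12, slack=1)
Line 4: ['rainbow', 'plane'] (min_width=13, slack=0)
Line 5: ['sound', 'fish'] (min_width=10, slack=3)
Line 6: ['coffee', 'was'] (min_width=10, slack=3)
Line 7: ['two', 'been', 'I'] (min_width=10, slack=3)
Line 8: ['chair', 'music'] (min_width=11, slack=2)
Line 9: ['rain', 'library'] (min_width=12, slack=1)
Line 10: ['milk', 'universe'] (min_width=13, slack=0)
Line 11: ['dirty', 'letter'] (min_width=12, slack=1)
Line 12: ['night', 'yellow'] (min_width=12, slack=1)
Line 13: ['milk'] (min_width=4, slack=9)
Total lines: 13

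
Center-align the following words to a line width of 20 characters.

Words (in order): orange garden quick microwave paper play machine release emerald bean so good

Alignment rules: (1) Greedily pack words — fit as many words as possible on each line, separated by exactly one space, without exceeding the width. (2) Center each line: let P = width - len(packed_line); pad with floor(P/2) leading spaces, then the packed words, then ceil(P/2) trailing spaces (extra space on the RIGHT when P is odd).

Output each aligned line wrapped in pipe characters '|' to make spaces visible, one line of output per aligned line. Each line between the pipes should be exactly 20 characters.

Line 1: ['orange', 'garden', 'quick'] (min_width=19, slack=1)
Line 2: ['microwave', 'paper', 'play'] (min_width=20, slack=0)
Line 3: ['machine', 'release'] (min_width=15, slack=5)
Line 4: ['emerald', 'bean', 'so', 'good'] (min_width=20, slack=0)

Answer: |orange garden quick |
|microwave paper play|
|  machine release   |
|emerald bean so good|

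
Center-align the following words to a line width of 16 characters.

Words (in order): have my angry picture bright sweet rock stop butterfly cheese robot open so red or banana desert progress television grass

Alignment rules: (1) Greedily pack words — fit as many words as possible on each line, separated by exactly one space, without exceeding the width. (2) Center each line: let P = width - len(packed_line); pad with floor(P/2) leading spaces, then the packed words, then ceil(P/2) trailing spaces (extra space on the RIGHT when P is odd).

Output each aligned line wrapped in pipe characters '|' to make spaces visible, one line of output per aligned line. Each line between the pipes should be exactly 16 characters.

Answer: | have my angry  |
| picture bright |
|sweet rock stop |
|butterfly cheese|
| robot open so  |
| red or banana  |
|desert progress |
|television grass|

Derivation:
Line 1: ['have', 'my', 'angry'] (min_width=13, slack=3)
Line 2: ['picture', 'bright'] (min_width=14, slack=2)
Line 3: ['sweet', 'rock', 'stop'] (min_width=15, slack=1)
Line 4: ['butterfly', 'cheese'] (min_width=16, slack=0)
Line 5: ['robot', 'open', 'so'] (min_width=13, slack=3)
Line 6: ['red', 'or', 'banana'] (min_width=13, slack=3)
Line 7: ['desert', 'progress'] (min_width=15, slack=1)
Line 8: ['television', 'grass'] (min_width=16, slack=0)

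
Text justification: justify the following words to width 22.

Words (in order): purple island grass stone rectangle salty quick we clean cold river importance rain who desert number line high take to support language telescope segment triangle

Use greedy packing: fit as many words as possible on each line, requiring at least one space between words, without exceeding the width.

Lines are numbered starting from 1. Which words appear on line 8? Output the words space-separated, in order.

Line 1: ['purple', 'island', 'grass'] (min_width=19, slack=3)
Line 2: ['stone', 'rectangle', 'salty'] (min_width=21, slack=1)
Line 3: ['quick', 'we', 'clean', 'cold'] (min_width=19, slack=3)
Line 4: ['river', 'importance', 'rain'] (min_width=21, slack=1)
Line 5: ['who', 'desert', 'number', 'line'] (min_width=22, slack=0)
Line 6: ['high', 'take', 'to', 'support'] (min_width=20, slack=2)
Line 7: ['language', 'telescope'] (min_width=18, slack=4)
Line 8: ['segment', 'triangle'] (min_width=16, slack=6)

Answer: segment triangle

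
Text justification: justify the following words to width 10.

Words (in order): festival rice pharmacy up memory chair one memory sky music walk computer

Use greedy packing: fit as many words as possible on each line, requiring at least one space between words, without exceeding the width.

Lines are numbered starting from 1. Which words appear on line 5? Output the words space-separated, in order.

Line 1: ['festival'] (min_width=8, slack=2)
Line 2: ['rice'] (min_width=4, slack=6)
Line 3: ['pharmacy'] (min_width=8, slack=2)
Line 4: ['up', 'memory'] (min_width=9, slack=1)
Line 5: ['chair', 'one'] (min_width=9, slack=1)
Line 6: ['memory', 'sky'] (min_width=10, slack=0)
Line 7: ['music', 'walk'] (min_width=10, slack=0)
Line 8: ['computer'] (min_width=8, slack=2)

Answer: chair one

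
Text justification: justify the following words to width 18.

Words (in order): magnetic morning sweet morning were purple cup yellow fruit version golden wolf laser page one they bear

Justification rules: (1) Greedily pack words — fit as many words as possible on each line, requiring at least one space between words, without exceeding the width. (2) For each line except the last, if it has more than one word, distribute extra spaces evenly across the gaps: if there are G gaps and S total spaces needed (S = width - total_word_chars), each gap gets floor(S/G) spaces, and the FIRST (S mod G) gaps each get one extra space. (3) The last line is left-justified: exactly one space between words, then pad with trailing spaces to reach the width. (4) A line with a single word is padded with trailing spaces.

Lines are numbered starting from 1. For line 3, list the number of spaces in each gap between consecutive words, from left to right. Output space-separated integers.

Line 1: ['magnetic', 'morning'] (min_width=16, slack=2)
Line 2: ['sweet', 'morning', 'were'] (min_width=18, slack=0)
Line 3: ['purple', 'cup', 'yellow'] (min_width=17, slack=1)
Line 4: ['fruit', 'version'] (min_width=13, slack=5)
Line 5: ['golden', 'wolf', 'laser'] (min_width=17, slack=1)
Line 6: ['page', 'one', 'they', 'bear'] (min_width=18, slack=0)

Answer: 2 1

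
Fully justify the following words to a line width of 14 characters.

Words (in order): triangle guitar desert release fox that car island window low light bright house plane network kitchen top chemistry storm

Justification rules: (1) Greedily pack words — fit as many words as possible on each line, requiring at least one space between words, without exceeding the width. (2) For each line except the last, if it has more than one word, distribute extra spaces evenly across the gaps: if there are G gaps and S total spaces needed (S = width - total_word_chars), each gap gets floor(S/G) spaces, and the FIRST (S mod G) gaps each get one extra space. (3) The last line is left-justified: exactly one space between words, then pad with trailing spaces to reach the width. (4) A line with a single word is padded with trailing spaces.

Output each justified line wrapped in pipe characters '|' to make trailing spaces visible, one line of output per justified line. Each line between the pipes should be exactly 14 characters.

Line 1: ['triangle'] (min_width=8, slack=6)
Line 2: ['guitar', 'desert'] (min_width=13, slack=1)
Line 3: ['release', 'fox'] (min_width=11, slack=3)
Line 4: ['that', 'car'] (min_width=8, slack=6)
Line 5: ['island', 'window'] (min_width=13, slack=1)
Line 6: ['low', 'light'] (min_width=9, slack=5)
Line 7: ['bright', 'house'] (min_width=12, slack=2)
Line 8: ['plane', 'network'] (min_width=13, slack=1)
Line 9: ['kitchen', 'top'] (min_width=11, slack=3)
Line 10: ['chemistry'] (min_width=9, slack=5)
Line 11: ['storm'] (min_width=5, slack=9)

Answer: |triangle      |
|guitar  desert|
|release    fox|
|that       car|
|island  window|
|low      light|
|bright   house|
|plane  network|
|kitchen    top|
|chemistry     |
|storm         |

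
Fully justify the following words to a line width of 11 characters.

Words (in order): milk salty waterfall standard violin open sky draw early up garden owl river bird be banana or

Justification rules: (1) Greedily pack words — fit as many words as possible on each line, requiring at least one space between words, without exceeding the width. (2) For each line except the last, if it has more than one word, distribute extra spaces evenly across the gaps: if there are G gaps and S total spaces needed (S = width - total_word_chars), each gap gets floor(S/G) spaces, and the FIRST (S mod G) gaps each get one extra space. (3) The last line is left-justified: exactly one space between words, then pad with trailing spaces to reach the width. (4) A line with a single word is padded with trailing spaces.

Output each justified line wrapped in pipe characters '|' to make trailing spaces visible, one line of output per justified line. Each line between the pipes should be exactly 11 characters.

Answer: |milk  salty|
|waterfall  |
|standard   |
|violin open|
|sky    draw|
|early    up|
|garden  owl|
|river  bird|
|be   banana|
|or         |

Derivation:
Line 1: ['milk', 'salty'] (min_width=10, slack=1)
Line 2: ['waterfall'] (min_width=9, slack=2)
Line 3: ['standard'] (min_width=8, slack=3)
Line 4: ['violin', 'open'] (min_width=11, slack=0)
Line 5: ['sky', 'draw'] (min_width=8, slack=3)
Line 6: ['early', 'up'] (min_width=8, slack=3)
Line 7: ['garden', 'owl'] (min_width=10, slack=1)
Line 8: ['river', 'bird'] (min_width=10, slack=1)
Line 9: ['be', 'banana'] (min_width=9, slack=2)
Line 10: ['or'] (min_width=2, slack=9)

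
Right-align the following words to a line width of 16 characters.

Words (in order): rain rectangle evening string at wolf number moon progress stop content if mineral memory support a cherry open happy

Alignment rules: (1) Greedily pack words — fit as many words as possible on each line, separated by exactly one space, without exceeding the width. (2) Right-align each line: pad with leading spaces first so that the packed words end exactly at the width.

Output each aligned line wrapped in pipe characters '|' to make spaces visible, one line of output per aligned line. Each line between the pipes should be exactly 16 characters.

Answer: |  rain rectangle|
|  evening string|
|  at wolf number|
|   moon progress|
| stop content if|
|  mineral memory|
|support a cherry|
|      open happy|

Derivation:
Line 1: ['rain', 'rectangle'] (min_width=14, slack=2)
Line 2: ['evening', 'string'] (min_width=14, slack=2)
Line 3: ['at', 'wolf', 'number'] (min_width=14, slack=2)
Line 4: ['moon', 'progress'] (min_width=13, slack=3)
Line 5: ['stop', 'content', 'if'] (min_width=15, slack=1)
Line 6: ['mineral', 'memory'] (min_width=14, slack=2)
Line 7: ['support', 'a', 'cherry'] (min_width=16, slack=0)
Line 8: ['open', 'happy'] (min_width=10, slack=6)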